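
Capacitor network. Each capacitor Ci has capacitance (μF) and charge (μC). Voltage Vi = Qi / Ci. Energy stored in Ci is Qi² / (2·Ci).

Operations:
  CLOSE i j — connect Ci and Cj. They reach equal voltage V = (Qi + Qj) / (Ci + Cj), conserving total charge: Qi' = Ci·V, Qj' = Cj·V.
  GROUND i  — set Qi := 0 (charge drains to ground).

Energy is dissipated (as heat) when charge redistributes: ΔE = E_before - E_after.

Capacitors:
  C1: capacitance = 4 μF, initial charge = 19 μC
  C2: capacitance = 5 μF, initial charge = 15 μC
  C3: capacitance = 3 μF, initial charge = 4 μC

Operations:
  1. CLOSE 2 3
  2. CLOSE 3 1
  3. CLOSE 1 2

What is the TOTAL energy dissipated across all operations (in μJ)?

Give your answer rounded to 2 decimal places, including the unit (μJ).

Initial: C1(4μF, Q=19μC, V=4.75V), C2(5μF, Q=15μC, V=3.00V), C3(3μF, Q=4μC, V=1.33V)
Op 1: CLOSE 2-3: Q_total=19.00, C_total=8.00, V=2.38; Q2=11.88, Q3=7.12; dissipated=2.604
Op 2: CLOSE 3-1: Q_total=26.12, C_total=7.00, V=3.73; Q3=11.20, Q1=14.93; dissipated=4.835
Op 3: CLOSE 1-2: Q_total=26.80, C_total=9.00, V=2.98; Q1=11.91, Q2=14.89; dissipated=2.046
Total dissipated: 9.485 μJ

Answer: 9.49 μJ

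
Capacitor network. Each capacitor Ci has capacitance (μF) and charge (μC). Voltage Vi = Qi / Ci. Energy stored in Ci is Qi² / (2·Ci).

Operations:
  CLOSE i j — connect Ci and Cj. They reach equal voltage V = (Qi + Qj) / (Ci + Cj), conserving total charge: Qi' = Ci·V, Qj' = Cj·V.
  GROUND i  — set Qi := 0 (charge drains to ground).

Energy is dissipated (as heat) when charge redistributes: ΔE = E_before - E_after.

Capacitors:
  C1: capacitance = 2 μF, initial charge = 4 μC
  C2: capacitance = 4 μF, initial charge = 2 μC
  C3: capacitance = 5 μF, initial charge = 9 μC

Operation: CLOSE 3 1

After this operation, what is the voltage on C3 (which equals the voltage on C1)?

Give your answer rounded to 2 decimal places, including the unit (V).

Answer: 1.86 V

Derivation:
Initial: C1(2μF, Q=4μC, V=2.00V), C2(4μF, Q=2μC, V=0.50V), C3(5μF, Q=9μC, V=1.80V)
Op 1: CLOSE 3-1: Q_total=13.00, C_total=7.00, V=1.86; Q3=9.29, Q1=3.71; dissipated=0.029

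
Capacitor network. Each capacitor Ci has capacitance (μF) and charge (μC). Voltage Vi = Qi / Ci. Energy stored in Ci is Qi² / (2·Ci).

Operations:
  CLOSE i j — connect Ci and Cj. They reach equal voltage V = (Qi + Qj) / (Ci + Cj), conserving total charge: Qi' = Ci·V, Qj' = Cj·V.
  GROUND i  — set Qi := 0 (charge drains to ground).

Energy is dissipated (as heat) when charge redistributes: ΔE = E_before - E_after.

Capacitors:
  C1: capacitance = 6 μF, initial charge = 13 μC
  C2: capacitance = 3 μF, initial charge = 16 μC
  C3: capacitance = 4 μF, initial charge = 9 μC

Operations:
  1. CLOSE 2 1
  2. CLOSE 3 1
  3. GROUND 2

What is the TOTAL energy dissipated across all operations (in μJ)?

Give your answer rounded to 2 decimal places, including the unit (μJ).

Initial: C1(6μF, Q=13μC, V=2.17V), C2(3μF, Q=16μC, V=5.33V), C3(4μF, Q=9μC, V=2.25V)
Op 1: CLOSE 2-1: Q_total=29.00, C_total=9.00, V=3.22; Q2=9.67, Q1=19.33; dissipated=10.028
Op 2: CLOSE 3-1: Q_total=28.33, C_total=10.00, V=2.83; Q3=11.33, Q1=17.00; dissipated=1.134
Op 3: GROUND 2: Q2=0; energy lost=15.574
Total dissipated: 26.736 μJ

Answer: 26.74 μJ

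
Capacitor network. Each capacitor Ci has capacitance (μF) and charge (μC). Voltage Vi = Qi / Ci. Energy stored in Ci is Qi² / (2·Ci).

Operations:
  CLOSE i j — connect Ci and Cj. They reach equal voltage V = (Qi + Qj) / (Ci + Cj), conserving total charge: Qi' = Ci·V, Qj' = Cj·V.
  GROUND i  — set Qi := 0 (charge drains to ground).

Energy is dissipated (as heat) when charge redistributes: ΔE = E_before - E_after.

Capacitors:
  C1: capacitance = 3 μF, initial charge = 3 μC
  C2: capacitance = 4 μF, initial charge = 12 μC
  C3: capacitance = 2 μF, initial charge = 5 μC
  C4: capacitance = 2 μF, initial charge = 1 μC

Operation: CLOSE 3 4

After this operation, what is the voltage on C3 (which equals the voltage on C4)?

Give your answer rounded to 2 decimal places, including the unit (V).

Answer: 1.50 V

Derivation:
Initial: C1(3μF, Q=3μC, V=1.00V), C2(4μF, Q=12μC, V=3.00V), C3(2μF, Q=5μC, V=2.50V), C4(2μF, Q=1μC, V=0.50V)
Op 1: CLOSE 3-4: Q_total=6.00, C_total=4.00, V=1.50; Q3=3.00, Q4=3.00; dissipated=2.000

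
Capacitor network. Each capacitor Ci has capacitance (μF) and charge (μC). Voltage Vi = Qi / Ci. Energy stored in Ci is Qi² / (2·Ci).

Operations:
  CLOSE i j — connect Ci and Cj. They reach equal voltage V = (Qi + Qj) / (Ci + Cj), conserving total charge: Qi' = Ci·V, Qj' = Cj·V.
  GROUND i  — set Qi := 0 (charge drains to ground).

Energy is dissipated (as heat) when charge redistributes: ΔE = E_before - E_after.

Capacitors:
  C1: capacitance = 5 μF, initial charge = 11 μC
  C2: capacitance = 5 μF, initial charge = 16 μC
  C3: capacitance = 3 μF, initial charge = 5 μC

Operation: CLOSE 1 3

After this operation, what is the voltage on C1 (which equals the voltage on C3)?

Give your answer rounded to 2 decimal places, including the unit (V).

Initial: C1(5μF, Q=11μC, V=2.20V), C2(5μF, Q=16μC, V=3.20V), C3(3μF, Q=5μC, V=1.67V)
Op 1: CLOSE 1-3: Q_total=16.00, C_total=8.00, V=2.00; Q1=10.00, Q3=6.00; dissipated=0.267

Answer: 2.00 V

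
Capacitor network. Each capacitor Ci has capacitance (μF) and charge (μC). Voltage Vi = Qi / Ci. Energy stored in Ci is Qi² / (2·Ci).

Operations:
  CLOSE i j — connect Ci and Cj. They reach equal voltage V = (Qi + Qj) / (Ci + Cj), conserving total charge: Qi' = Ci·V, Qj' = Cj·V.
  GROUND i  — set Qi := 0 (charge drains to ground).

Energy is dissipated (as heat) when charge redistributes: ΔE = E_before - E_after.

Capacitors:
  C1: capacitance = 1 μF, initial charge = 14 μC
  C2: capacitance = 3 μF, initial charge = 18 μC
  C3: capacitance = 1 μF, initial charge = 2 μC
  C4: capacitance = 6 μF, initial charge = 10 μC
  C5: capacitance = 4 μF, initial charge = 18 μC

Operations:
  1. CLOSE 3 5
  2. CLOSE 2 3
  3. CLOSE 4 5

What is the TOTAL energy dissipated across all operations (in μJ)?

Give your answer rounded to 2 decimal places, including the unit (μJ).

Answer: 10.53 μJ

Derivation:
Initial: C1(1μF, Q=14μC, V=14.00V), C2(3μF, Q=18μC, V=6.00V), C3(1μF, Q=2μC, V=2.00V), C4(6μF, Q=10μC, V=1.67V), C5(4μF, Q=18μC, V=4.50V)
Op 1: CLOSE 3-5: Q_total=20.00, C_total=5.00, V=4.00; Q3=4.00, Q5=16.00; dissipated=2.500
Op 2: CLOSE 2-3: Q_total=22.00, C_total=4.00, V=5.50; Q2=16.50, Q3=5.50; dissipated=1.500
Op 3: CLOSE 4-5: Q_total=26.00, C_total=10.00, V=2.60; Q4=15.60, Q5=10.40; dissipated=6.533
Total dissipated: 10.533 μJ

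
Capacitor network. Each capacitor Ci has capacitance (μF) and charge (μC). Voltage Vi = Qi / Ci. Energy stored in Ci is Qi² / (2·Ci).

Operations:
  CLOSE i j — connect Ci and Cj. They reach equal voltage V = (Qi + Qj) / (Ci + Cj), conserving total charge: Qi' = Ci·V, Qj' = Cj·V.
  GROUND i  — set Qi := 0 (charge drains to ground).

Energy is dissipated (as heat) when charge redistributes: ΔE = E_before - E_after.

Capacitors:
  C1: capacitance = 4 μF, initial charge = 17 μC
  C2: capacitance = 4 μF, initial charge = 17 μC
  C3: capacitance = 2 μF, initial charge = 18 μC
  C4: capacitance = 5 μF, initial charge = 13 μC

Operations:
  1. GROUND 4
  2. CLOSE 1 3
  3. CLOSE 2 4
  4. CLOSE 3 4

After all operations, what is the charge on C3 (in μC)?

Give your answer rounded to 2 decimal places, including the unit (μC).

Initial: C1(4μF, Q=17μC, V=4.25V), C2(4μF, Q=17μC, V=4.25V), C3(2μF, Q=18μC, V=9.00V), C4(5μF, Q=13μC, V=2.60V)
Op 1: GROUND 4: Q4=0; energy lost=16.900
Op 2: CLOSE 1-3: Q_total=35.00, C_total=6.00, V=5.83; Q1=23.33, Q3=11.67; dissipated=15.042
Op 3: CLOSE 2-4: Q_total=17.00, C_total=9.00, V=1.89; Q2=7.56, Q4=9.44; dissipated=20.069
Op 4: CLOSE 3-4: Q_total=21.11, C_total=7.00, V=3.02; Q3=6.03, Q4=15.08; dissipated=11.113
Final charges: Q1=23.33, Q2=7.56, Q3=6.03, Q4=15.08

Answer: 6.03 μC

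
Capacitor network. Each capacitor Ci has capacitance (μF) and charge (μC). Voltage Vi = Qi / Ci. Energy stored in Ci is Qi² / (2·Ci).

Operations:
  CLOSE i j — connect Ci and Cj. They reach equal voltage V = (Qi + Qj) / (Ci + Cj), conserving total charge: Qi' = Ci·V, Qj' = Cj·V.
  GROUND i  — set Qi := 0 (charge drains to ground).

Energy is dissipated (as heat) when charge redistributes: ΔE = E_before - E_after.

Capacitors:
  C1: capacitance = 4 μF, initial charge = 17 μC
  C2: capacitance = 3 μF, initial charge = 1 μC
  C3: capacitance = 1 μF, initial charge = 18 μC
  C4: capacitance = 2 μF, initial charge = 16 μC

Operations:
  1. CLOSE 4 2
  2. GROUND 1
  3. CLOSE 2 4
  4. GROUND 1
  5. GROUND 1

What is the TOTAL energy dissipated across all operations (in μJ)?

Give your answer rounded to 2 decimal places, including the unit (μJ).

Answer: 71.39 μJ

Derivation:
Initial: C1(4μF, Q=17μC, V=4.25V), C2(3μF, Q=1μC, V=0.33V), C3(1μF, Q=18μC, V=18.00V), C4(2μF, Q=16μC, V=8.00V)
Op 1: CLOSE 4-2: Q_total=17.00, C_total=5.00, V=3.40; Q4=6.80, Q2=10.20; dissipated=35.267
Op 2: GROUND 1: Q1=0; energy lost=36.125
Op 3: CLOSE 2-4: Q_total=17.00, C_total=5.00, V=3.40; Q2=10.20, Q4=6.80; dissipated=0.000
Op 4: GROUND 1: Q1=0; energy lost=0.000
Op 5: GROUND 1: Q1=0; energy lost=0.000
Total dissipated: 71.392 μJ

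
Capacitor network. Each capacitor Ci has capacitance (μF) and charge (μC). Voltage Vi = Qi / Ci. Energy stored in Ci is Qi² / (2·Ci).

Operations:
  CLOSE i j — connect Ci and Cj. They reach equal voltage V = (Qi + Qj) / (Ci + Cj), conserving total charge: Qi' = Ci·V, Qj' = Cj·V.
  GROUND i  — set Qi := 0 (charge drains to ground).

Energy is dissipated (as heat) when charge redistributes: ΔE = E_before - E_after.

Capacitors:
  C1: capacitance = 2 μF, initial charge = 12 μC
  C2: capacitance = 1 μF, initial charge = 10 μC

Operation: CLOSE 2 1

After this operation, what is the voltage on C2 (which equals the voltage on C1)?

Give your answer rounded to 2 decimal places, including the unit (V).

Answer: 7.33 V

Derivation:
Initial: C1(2μF, Q=12μC, V=6.00V), C2(1μF, Q=10μC, V=10.00V)
Op 1: CLOSE 2-1: Q_total=22.00, C_total=3.00, V=7.33; Q2=7.33, Q1=14.67; dissipated=5.333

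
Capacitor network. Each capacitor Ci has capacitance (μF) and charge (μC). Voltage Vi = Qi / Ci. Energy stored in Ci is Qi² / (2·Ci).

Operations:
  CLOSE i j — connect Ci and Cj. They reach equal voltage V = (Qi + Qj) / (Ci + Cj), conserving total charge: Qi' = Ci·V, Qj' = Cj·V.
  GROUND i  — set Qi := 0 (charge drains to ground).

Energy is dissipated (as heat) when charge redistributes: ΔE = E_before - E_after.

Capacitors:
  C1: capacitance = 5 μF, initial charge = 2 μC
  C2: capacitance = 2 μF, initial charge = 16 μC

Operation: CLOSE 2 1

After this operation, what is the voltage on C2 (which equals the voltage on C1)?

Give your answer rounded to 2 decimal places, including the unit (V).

Initial: C1(5μF, Q=2μC, V=0.40V), C2(2μF, Q=16μC, V=8.00V)
Op 1: CLOSE 2-1: Q_total=18.00, C_total=7.00, V=2.57; Q2=5.14, Q1=12.86; dissipated=41.257

Answer: 2.57 V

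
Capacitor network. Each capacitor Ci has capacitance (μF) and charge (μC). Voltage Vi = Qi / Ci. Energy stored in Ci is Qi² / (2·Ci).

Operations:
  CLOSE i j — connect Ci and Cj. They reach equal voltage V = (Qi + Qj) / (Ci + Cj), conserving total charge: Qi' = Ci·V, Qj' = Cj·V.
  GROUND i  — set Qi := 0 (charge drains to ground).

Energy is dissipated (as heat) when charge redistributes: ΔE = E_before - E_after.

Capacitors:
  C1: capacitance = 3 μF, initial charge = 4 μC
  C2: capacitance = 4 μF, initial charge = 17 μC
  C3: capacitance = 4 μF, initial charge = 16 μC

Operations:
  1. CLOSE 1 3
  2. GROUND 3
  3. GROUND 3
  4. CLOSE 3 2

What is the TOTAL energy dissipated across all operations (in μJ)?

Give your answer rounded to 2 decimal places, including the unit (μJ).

Answer: 40.48 μJ

Derivation:
Initial: C1(3μF, Q=4μC, V=1.33V), C2(4μF, Q=17μC, V=4.25V), C3(4μF, Q=16μC, V=4.00V)
Op 1: CLOSE 1-3: Q_total=20.00, C_total=7.00, V=2.86; Q1=8.57, Q3=11.43; dissipated=6.095
Op 2: GROUND 3: Q3=0; energy lost=16.327
Op 3: GROUND 3: Q3=0; energy lost=0.000
Op 4: CLOSE 3-2: Q_total=17.00, C_total=8.00, V=2.12; Q3=8.50, Q2=8.50; dissipated=18.062
Total dissipated: 40.484 μJ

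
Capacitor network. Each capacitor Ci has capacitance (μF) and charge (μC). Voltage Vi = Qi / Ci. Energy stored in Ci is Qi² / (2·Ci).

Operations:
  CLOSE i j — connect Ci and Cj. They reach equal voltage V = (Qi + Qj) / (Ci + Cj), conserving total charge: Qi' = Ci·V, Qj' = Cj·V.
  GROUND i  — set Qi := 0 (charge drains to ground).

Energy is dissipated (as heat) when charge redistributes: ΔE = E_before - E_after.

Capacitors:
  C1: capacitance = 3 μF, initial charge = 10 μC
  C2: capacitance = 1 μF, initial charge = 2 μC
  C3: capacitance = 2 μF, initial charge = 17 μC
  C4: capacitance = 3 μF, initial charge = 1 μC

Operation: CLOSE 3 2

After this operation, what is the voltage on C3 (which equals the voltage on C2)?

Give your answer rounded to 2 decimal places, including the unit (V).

Answer: 6.33 V

Derivation:
Initial: C1(3μF, Q=10μC, V=3.33V), C2(1μF, Q=2μC, V=2.00V), C3(2μF, Q=17μC, V=8.50V), C4(3μF, Q=1μC, V=0.33V)
Op 1: CLOSE 3-2: Q_total=19.00, C_total=3.00, V=6.33; Q3=12.67, Q2=6.33; dissipated=14.083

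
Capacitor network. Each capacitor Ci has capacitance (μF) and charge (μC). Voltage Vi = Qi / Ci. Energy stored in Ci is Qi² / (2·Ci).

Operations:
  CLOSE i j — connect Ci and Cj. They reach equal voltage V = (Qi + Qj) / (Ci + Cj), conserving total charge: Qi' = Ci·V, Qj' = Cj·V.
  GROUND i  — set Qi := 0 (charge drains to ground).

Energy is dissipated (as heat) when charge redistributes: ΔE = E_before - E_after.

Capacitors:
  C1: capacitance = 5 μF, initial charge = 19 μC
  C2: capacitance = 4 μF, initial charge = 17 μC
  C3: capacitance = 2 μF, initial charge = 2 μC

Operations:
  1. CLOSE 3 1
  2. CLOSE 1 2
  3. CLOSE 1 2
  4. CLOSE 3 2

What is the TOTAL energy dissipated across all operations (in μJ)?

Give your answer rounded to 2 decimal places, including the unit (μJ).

Answer: 7.54 μJ

Derivation:
Initial: C1(5μF, Q=19μC, V=3.80V), C2(4μF, Q=17μC, V=4.25V), C3(2μF, Q=2μC, V=1.00V)
Op 1: CLOSE 3-1: Q_total=21.00, C_total=7.00, V=3.00; Q3=6.00, Q1=15.00; dissipated=5.600
Op 2: CLOSE 1-2: Q_total=32.00, C_total=9.00, V=3.56; Q1=17.78, Q2=14.22; dissipated=1.736
Op 3: CLOSE 1-2: Q_total=32.00, C_total=9.00, V=3.56; Q1=17.78, Q2=14.22; dissipated=0.000
Op 4: CLOSE 3-2: Q_total=20.22, C_total=6.00, V=3.37; Q3=6.74, Q2=13.48; dissipated=0.206
Total dissipated: 7.542 μJ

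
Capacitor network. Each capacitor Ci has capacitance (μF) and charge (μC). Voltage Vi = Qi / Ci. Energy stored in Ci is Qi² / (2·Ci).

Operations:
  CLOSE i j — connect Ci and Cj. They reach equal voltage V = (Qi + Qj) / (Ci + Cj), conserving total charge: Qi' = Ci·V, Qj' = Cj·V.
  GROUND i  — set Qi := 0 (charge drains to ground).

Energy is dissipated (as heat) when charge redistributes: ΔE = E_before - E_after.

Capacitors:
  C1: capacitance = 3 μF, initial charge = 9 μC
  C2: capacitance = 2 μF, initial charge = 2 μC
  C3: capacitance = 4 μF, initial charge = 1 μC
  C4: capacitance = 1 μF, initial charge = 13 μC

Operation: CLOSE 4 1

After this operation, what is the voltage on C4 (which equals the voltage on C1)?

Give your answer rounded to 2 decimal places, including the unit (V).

Initial: C1(3μF, Q=9μC, V=3.00V), C2(2μF, Q=2μC, V=1.00V), C3(4μF, Q=1μC, V=0.25V), C4(1μF, Q=13μC, V=13.00V)
Op 1: CLOSE 4-1: Q_total=22.00, C_total=4.00, V=5.50; Q4=5.50, Q1=16.50; dissipated=37.500

Answer: 5.50 V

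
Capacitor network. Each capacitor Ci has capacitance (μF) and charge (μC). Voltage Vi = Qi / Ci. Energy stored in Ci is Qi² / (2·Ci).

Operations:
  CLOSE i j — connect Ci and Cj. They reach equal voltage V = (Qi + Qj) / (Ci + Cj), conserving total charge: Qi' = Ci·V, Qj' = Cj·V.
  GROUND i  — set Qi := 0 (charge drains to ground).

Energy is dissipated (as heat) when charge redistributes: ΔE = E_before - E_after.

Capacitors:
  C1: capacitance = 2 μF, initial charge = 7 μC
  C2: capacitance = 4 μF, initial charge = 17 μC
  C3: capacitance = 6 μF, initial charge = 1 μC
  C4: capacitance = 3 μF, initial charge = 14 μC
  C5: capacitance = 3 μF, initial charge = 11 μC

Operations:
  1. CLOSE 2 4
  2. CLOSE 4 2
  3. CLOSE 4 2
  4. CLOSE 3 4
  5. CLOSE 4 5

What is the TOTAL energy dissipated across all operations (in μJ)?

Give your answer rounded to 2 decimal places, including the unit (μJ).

Initial: C1(2μF, Q=7μC, V=3.50V), C2(4μF, Q=17μC, V=4.25V), C3(6μF, Q=1μC, V=0.17V), C4(3μF, Q=14μC, V=4.67V), C5(3μF, Q=11μC, V=3.67V)
Op 1: CLOSE 2-4: Q_total=31.00, C_total=7.00, V=4.43; Q2=17.71, Q4=13.29; dissipated=0.149
Op 2: CLOSE 4-2: Q_total=31.00, C_total=7.00, V=4.43; Q4=13.29, Q2=17.71; dissipated=0.000
Op 3: CLOSE 4-2: Q_total=31.00, C_total=7.00, V=4.43; Q4=13.29, Q2=17.71; dissipated=0.000
Op 4: CLOSE 3-4: Q_total=14.29, C_total=9.00, V=1.59; Q3=9.52, Q4=4.76; dissipated=18.164
Op 5: CLOSE 4-5: Q_total=15.76, C_total=6.00, V=2.63; Q4=7.88, Q5=7.88; dissipated=3.243
Total dissipated: 21.555 μJ

Answer: 21.56 μJ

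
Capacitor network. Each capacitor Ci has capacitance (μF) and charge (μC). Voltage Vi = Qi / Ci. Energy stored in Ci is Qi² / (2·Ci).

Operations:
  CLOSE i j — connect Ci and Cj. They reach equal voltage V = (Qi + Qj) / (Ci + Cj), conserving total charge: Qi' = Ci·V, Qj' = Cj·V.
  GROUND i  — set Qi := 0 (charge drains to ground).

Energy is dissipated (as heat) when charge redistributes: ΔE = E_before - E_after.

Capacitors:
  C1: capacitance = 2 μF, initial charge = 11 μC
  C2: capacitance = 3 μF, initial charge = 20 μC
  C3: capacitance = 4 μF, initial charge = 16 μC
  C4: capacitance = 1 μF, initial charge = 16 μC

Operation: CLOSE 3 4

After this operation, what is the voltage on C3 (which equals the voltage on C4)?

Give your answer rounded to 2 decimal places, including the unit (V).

Answer: 6.40 V

Derivation:
Initial: C1(2μF, Q=11μC, V=5.50V), C2(3μF, Q=20μC, V=6.67V), C3(4μF, Q=16μC, V=4.00V), C4(1μF, Q=16μC, V=16.00V)
Op 1: CLOSE 3-4: Q_total=32.00, C_total=5.00, V=6.40; Q3=25.60, Q4=6.40; dissipated=57.600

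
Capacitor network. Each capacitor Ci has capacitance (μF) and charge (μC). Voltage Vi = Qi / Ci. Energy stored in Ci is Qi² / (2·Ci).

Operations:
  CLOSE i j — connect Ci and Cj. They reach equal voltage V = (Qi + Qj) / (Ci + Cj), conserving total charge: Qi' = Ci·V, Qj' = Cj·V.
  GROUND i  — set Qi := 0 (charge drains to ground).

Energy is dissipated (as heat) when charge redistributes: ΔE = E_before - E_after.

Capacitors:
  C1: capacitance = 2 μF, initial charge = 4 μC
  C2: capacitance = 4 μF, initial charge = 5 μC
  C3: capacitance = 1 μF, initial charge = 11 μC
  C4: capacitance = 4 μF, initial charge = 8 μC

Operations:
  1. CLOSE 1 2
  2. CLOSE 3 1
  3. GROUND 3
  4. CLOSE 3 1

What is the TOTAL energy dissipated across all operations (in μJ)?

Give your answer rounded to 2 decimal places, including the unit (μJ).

Initial: C1(2μF, Q=4μC, V=2.00V), C2(4μF, Q=5μC, V=1.25V), C3(1μF, Q=11μC, V=11.00V), C4(4μF, Q=8μC, V=2.00V)
Op 1: CLOSE 1-2: Q_total=9.00, C_total=6.00, V=1.50; Q1=3.00, Q2=6.00; dissipated=0.375
Op 2: CLOSE 3-1: Q_total=14.00, C_total=3.00, V=4.67; Q3=4.67, Q1=9.33; dissipated=30.083
Op 3: GROUND 3: Q3=0; energy lost=10.889
Op 4: CLOSE 3-1: Q_total=9.33, C_total=3.00, V=3.11; Q3=3.11, Q1=6.22; dissipated=7.259
Total dissipated: 48.606 μJ

Answer: 48.61 μJ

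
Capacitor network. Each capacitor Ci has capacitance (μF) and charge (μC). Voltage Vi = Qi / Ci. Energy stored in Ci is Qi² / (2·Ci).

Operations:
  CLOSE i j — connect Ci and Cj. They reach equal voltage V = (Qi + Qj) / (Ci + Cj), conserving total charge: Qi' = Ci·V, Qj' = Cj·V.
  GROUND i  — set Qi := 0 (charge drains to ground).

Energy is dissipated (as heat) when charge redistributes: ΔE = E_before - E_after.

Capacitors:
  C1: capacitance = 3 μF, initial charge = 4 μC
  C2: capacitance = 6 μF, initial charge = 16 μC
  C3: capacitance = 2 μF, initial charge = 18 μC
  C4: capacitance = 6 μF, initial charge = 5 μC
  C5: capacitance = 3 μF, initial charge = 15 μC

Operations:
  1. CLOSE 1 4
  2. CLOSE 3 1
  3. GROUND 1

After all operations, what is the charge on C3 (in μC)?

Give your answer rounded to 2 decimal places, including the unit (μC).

Answer: 8.40 μC

Derivation:
Initial: C1(3μF, Q=4μC, V=1.33V), C2(6μF, Q=16μC, V=2.67V), C3(2μF, Q=18μC, V=9.00V), C4(6μF, Q=5μC, V=0.83V), C5(3μF, Q=15μC, V=5.00V)
Op 1: CLOSE 1-4: Q_total=9.00, C_total=9.00, V=1.00; Q1=3.00, Q4=6.00; dissipated=0.250
Op 2: CLOSE 3-1: Q_total=21.00, C_total=5.00, V=4.20; Q3=8.40, Q1=12.60; dissipated=38.400
Op 3: GROUND 1: Q1=0; energy lost=26.460
Final charges: Q1=0.00, Q2=16.00, Q3=8.40, Q4=6.00, Q5=15.00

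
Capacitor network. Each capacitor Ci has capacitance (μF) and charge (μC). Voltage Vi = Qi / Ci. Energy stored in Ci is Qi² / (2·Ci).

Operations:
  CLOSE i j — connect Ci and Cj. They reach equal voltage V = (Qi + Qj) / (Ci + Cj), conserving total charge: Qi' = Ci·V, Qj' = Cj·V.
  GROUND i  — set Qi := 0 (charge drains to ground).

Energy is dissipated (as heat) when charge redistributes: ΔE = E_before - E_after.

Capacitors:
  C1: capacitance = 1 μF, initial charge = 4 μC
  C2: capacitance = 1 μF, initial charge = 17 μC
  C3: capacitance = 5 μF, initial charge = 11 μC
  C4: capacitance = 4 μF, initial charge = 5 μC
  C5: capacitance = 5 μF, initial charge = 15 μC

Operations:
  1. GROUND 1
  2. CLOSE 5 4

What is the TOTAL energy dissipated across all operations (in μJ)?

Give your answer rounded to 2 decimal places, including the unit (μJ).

Initial: C1(1μF, Q=4μC, V=4.00V), C2(1μF, Q=17μC, V=17.00V), C3(5μF, Q=11μC, V=2.20V), C4(4μF, Q=5μC, V=1.25V), C5(5μF, Q=15μC, V=3.00V)
Op 1: GROUND 1: Q1=0; energy lost=8.000
Op 2: CLOSE 5-4: Q_total=20.00, C_total=9.00, V=2.22; Q5=11.11, Q4=8.89; dissipated=3.403
Total dissipated: 11.403 μJ

Answer: 11.40 μJ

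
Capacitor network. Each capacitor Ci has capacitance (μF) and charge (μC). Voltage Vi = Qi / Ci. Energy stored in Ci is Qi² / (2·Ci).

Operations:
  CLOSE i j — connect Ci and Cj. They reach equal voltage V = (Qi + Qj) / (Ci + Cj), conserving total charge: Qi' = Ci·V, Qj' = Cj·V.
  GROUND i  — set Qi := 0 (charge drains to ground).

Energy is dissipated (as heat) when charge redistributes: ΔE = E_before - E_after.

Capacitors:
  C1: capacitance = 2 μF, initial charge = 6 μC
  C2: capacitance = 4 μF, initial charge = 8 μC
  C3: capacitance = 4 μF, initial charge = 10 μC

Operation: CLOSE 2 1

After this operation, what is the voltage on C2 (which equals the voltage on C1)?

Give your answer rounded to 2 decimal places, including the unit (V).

Initial: C1(2μF, Q=6μC, V=3.00V), C2(4μF, Q=8μC, V=2.00V), C3(4μF, Q=10μC, V=2.50V)
Op 1: CLOSE 2-1: Q_total=14.00, C_total=6.00, V=2.33; Q2=9.33, Q1=4.67; dissipated=0.667

Answer: 2.33 V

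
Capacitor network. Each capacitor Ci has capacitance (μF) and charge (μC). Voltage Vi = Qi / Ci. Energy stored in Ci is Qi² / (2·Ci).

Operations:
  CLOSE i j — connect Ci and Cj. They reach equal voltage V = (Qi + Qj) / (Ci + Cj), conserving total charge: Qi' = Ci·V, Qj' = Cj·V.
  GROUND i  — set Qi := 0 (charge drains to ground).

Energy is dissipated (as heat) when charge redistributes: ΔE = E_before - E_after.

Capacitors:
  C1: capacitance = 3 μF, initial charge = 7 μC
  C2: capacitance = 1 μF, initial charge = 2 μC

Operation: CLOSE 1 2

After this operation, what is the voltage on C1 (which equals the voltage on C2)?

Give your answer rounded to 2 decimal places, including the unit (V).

Initial: C1(3μF, Q=7μC, V=2.33V), C2(1μF, Q=2μC, V=2.00V)
Op 1: CLOSE 1-2: Q_total=9.00, C_total=4.00, V=2.25; Q1=6.75, Q2=2.25; dissipated=0.042

Answer: 2.25 V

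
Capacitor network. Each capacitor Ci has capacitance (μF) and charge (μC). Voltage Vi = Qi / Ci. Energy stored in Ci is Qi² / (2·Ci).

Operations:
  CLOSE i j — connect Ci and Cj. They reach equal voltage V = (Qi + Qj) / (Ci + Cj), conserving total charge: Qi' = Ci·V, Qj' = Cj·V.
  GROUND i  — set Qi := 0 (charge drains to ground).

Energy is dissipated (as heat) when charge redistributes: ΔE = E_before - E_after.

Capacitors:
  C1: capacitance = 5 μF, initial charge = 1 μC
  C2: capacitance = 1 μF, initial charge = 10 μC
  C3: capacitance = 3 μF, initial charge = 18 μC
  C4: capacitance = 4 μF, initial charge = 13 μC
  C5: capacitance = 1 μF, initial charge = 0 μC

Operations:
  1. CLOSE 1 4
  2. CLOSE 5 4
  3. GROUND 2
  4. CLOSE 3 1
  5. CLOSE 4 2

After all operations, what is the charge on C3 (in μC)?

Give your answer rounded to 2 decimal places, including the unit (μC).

Answer: 9.67 μC

Derivation:
Initial: C1(5μF, Q=1μC, V=0.20V), C2(1μF, Q=10μC, V=10.00V), C3(3μF, Q=18μC, V=6.00V), C4(4μF, Q=13μC, V=3.25V), C5(1μF, Q=0μC, V=0.00V)
Op 1: CLOSE 1-4: Q_total=14.00, C_total=9.00, V=1.56; Q1=7.78, Q4=6.22; dissipated=10.336
Op 2: CLOSE 5-4: Q_total=6.22, C_total=5.00, V=1.24; Q5=1.24, Q4=4.98; dissipated=0.968
Op 3: GROUND 2: Q2=0; energy lost=50.000
Op 4: CLOSE 3-1: Q_total=25.78, C_total=8.00, V=3.22; Q3=9.67, Q1=16.11; dissipated=18.519
Op 5: CLOSE 4-2: Q_total=4.98, C_total=5.00, V=1.00; Q4=3.98, Q2=1.00; dissipated=0.619
Final charges: Q1=16.11, Q2=1.00, Q3=9.67, Q4=3.98, Q5=1.24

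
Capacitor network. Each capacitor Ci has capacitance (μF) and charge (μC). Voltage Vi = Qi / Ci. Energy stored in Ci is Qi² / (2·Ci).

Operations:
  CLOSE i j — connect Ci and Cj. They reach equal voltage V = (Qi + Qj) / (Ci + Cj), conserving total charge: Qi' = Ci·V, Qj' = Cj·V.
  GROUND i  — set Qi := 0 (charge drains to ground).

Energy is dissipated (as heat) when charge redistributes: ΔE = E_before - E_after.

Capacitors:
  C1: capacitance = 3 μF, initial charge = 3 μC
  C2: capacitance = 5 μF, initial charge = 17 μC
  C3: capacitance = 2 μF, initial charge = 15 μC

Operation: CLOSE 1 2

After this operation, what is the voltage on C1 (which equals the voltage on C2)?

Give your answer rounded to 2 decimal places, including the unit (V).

Initial: C1(3μF, Q=3μC, V=1.00V), C2(5μF, Q=17μC, V=3.40V), C3(2μF, Q=15μC, V=7.50V)
Op 1: CLOSE 1-2: Q_total=20.00, C_total=8.00, V=2.50; Q1=7.50, Q2=12.50; dissipated=5.400

Answer: 2.50 V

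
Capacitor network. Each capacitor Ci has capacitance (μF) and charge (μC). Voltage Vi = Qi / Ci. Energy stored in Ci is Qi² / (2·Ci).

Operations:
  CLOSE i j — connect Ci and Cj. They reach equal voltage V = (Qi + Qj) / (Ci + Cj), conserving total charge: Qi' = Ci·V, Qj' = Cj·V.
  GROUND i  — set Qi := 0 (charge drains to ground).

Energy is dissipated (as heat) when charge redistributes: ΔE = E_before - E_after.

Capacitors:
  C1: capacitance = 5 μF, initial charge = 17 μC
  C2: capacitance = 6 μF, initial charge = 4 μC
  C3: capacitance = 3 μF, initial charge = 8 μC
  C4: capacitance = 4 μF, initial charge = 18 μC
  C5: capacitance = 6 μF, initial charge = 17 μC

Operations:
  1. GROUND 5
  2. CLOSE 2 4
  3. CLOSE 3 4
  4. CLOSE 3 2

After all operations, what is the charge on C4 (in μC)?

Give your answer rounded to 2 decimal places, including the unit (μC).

Initial: C1(5μF, Q=17μC, V=3.40V), C2(6μF, Q=4μC, V=0.67V), C3(3μF, Q=8μC, V=2.67V), C4(4μF, Q=18μC, V=4.50V), C5(6μF, Q=17μC, V=2.83V)
Op 1: GROUND 5: Q5=0; energy lost=24.083
Op 2: CLOSE 2-4: Q_total=22.00, C_total=10.00, V=2.20; Q2=13.20, Q4=8.80; dissipated=17.633
Op 3: CLOSE 3-4: Q_total=16.80, C_total=7.00, V=2.40; Q3=7.20, Q4=9.60; dissipated=0.187
Op 4: CLOSE 3-2: Q_total=20.40, C_total=9.00, V=2.27; Q3=6.80, Q2=13.60; dissipated=0.040
Final charges: Q1=17.00, Q2=13.60, Q3=6.80, Q4=9.60, Q5=0.00

Answer: 9.60 μC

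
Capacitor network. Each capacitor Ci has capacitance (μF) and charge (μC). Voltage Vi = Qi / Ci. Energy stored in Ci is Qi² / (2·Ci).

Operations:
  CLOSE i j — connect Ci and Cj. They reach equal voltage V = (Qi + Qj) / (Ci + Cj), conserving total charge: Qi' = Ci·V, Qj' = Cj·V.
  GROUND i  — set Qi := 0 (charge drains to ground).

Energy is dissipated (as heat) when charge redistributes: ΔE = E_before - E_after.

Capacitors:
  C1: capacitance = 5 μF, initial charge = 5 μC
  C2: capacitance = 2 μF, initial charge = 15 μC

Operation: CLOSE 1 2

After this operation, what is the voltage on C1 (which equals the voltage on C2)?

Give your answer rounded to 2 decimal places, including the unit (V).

Answer: 2.86 V

Derivation:
Initial: C1(5μF, Q=5μC, V=1.00V), C2(2μF, Q=15μC, V=7.50V)
Op 1: CLOSE 1-2: Q_total=20.00, C_total=7.00, V=2.86; Q1=14.29, Q2=5.71; dissipated=30.179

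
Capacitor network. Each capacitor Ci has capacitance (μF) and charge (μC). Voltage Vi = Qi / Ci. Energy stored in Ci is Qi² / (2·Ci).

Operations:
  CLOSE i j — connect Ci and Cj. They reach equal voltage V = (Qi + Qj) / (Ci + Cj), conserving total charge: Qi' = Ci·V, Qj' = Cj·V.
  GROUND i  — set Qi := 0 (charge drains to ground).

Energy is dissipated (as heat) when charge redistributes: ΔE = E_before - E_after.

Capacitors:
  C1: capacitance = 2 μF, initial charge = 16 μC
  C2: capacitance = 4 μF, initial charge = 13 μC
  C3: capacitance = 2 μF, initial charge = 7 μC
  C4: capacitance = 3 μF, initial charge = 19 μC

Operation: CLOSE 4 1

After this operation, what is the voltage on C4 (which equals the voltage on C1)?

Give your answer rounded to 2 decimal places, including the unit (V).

Answer: 7.00 V

Derivation:
Initial: C1(2μF, Q=16μC, V=8.00V), C2(4μF, Q=13μC, V=3.25V), C3(2μF, Q=7μC, V=3.50V), C4(3μF, Q=19μC, V=6.33V)
Op 1: CLOSE 4-1: Q_total=35.00, C_total=5.00, V=7.00; Q4=21.00, Q1=14.00; dissipated=1.667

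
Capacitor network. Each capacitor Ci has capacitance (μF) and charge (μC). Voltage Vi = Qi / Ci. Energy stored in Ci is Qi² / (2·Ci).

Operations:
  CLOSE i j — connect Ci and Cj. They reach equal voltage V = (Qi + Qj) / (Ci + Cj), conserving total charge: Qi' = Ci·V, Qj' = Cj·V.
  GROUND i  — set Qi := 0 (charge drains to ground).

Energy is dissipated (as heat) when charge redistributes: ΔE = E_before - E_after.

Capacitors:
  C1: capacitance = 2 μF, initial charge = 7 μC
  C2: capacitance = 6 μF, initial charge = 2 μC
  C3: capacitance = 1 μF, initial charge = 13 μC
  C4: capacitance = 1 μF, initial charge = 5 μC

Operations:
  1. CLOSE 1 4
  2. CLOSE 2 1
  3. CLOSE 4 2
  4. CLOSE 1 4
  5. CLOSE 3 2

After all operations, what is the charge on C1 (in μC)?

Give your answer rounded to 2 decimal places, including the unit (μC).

Answer: 2.76 μC

Derivation:
Initial: C1(2μF, Q=7μC, V=3.50V), C2(6μF, Q=2μC, V=0.33V), C3(1μF, Q=13μC, V=13.00V), C4(1μF, Q=5μC, V=5.00V)
Op 1: CLOSE 1-4: Q_total=12.00, C_total=3.00, V=4.00; Q1=8.00, Q4=4.00; dissipated=0.750
Op 2: CLOSE 2-1: Q_total=10.00, C_total=8.00, V=1.25; Q2=7.50, Q1=2.50; dissipated=10.083
Op 3: CLOSE 4-2: Q_total=11.50, C_total=7.00, V=1.64; Q4=1.64, Q2=9.86; dissipated=3.241
Op 4: CLOSE 1-4: Q_total=4.14, C_total=3.00, V=1.38; Q1=2.76, Q4=1.38; dissipated=0.051
Op 5: CLOSE 3-2: Q_total=22.86, C_total=7.00, V=3.27; Q3=3.27, Q2=19.59; dissipated=55.279
Final charges: Q1=2.76, Q2=19.59, Q3=3.27, Q4=1.38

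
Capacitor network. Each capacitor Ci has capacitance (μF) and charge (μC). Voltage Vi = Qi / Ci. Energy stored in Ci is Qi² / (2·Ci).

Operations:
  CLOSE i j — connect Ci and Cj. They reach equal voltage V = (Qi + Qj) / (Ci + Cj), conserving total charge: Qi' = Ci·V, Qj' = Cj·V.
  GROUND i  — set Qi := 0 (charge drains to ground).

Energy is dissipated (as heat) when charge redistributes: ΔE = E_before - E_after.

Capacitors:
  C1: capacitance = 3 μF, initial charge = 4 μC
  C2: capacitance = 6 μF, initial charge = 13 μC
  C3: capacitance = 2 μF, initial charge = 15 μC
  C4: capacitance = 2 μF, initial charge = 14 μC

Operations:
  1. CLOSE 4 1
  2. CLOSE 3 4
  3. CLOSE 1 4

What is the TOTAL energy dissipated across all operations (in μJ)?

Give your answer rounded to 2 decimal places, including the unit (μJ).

Answer: 29.15 μJ

Derivation:
Initial: C1(3μF, Q=4μC, V=1.33V), C2(6μF, Q=13μC, V=2.17V), C3(2μF, Q=15μC, V=7.50V), C4(2μF, Q=14μC, V=7.00V)
Op 1: CLOSE 4-1: Q_total=18.00, C_total=5.00, V=3.60; Q4=7.20, Q1=10.80; dissipated=19.267
Op 2: CLOSE 3-4: Q_total=22.20, C_total=4.00, V=5.55; Q3=11.10, Q4=11.10; dissipated=7.605
Op 3: CLOSE 1-4: Q_total=21.90, C_total=5.00, V=4.38; Q1=13.14, Q4=8.76; dissipated=2.281
Total dissipated: 29.153 μJ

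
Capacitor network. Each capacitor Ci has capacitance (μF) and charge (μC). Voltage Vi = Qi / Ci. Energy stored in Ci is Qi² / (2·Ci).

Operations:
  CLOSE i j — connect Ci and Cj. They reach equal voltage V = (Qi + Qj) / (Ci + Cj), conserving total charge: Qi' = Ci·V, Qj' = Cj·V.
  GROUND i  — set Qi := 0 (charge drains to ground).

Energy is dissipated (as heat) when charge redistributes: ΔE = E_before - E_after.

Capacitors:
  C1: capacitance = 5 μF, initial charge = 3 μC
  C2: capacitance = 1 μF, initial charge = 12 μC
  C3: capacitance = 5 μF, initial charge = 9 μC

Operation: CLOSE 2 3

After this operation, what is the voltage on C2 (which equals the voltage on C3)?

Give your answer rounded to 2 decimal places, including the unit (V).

Initial: C1(5μF, Q=3μC, V=0.60V), C2(1μF, Q=12μC, V=12.00V), C3(5μF, Q=9μC, V=1.80V)
Op 1: CLOSE 2-3: Q_total=21.00, C_total=6.00, V=3.50; Q2=3.50, Q3=17.50; dissipated=43.350

Answer: 3.50 V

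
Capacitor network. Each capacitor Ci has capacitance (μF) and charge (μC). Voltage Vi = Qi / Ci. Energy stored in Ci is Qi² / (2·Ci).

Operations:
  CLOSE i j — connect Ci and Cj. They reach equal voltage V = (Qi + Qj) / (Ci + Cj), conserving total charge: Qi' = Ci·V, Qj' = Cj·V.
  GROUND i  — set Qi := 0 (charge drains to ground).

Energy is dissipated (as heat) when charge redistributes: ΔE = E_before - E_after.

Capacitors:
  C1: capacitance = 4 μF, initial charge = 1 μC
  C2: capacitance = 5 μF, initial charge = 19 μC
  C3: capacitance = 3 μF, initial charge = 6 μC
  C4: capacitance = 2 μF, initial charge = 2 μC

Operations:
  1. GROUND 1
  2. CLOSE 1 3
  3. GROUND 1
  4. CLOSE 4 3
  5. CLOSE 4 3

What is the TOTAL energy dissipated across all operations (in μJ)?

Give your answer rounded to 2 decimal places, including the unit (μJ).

Answer: 5.04 μJ

Derivation:
Initial: C1(4μF, Q=1μC, V=0.25V), C2(5μF, Q=19μC, V=3.80V), C3(3μF, Q=6μC, V=2.00V), C4(2μF, Q=2μC, V=1.00V)
Op 1: GROUND 1: Q1=0; energy lost=0.125
Op 2: CLOSE 1-3: Q_total=6.00, C_total=7.00, V=0.86; Q1=3.43, Q3=2.57; dissipated=3.429
Op 3: GROUND 1: Q1=0; energy lost=1.469
Op 4: CLOSE 4-3: Q_total=4.57, C_total=5.00, V=0.91; Q4=1.83, Q3=2.74; dissipated=0.012
Op 5: CLOSE 4-3: Q_total=4.57, C_total=5.00, V=0.91; Q4=1.83, Q3=2.74; dissipated=0.000
Total dissipated: 5.035 μJ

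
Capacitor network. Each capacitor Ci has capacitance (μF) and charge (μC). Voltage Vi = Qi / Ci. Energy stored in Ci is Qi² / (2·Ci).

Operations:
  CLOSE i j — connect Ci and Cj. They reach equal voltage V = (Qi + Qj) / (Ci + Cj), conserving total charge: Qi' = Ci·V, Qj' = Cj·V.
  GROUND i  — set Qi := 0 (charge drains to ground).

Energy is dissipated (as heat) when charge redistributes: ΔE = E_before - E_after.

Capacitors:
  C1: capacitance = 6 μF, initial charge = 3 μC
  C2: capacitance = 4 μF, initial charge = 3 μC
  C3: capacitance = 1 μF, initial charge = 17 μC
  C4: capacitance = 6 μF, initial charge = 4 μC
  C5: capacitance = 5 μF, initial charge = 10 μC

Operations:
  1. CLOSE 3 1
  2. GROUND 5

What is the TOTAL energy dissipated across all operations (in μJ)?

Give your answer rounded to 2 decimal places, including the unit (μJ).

Answer: 126.68 μJ

Derivation:
Initial: C1(6μF, Q=3μC, V=0.50V), C2(4μF, Q=3μC, V=0.75V), C3(1μF, Q=17μC, V=17.00V), C4(6μF, Q=4μC, V=0.67V), C5(5μF, Q=10μC, V=2.00V)
Op 1: CLOSE 3-1: Q_total=20.00, C_total=7.00, V=2.86; Q3=2.86, Q1=17.14; dissipated=116.679
Op 2: GROUND 5: Q5=0; energy lost=10.000
Total dissipated: 126.679 μJ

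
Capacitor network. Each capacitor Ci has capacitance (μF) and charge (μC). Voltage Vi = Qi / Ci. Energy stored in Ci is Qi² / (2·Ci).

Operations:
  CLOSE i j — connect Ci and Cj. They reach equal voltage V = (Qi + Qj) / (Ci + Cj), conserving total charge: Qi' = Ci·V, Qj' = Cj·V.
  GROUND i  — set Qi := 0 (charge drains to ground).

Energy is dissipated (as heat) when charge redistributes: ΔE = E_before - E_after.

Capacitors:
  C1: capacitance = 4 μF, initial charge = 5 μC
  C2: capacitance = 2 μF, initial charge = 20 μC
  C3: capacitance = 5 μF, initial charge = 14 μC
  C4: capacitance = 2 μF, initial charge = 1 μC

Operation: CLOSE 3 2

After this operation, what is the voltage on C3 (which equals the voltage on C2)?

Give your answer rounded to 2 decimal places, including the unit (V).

Initial: C1(4μF, Q=5μC, V=1.25V), C2(2μF, Q=20μC, V=10.00V), C3(5μF, Q=14μC, V=2.80V), C4(2μF, Q=1μC, V=0.50V)
Op 1: CLOSE 3-2: Q_total=34.00, C_total=7.00, V=4.86; Q3=24.29, Q2=9.71; dissipated=37.029

Answer: 4.86 V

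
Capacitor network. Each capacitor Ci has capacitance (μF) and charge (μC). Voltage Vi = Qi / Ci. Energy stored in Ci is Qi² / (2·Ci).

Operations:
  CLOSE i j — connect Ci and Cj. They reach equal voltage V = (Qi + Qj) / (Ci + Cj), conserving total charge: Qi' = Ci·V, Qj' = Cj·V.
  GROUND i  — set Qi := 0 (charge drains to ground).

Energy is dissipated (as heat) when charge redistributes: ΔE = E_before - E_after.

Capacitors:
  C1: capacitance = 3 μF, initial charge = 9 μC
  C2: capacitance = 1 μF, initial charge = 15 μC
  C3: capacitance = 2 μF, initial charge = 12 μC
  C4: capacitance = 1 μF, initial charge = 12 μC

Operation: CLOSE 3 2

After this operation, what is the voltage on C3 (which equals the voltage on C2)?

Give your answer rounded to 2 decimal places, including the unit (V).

Initial: C1(3μF, Q=9μC, V=3.00V), C2(1μF, Q=15μC, V=15.00V), C3(2μF, Q=12μC, V=6.00V), C4(1μF, Q=12μC, V=12.00V)
Op 1: CLOSE 3-2: Q_total=27.00, C_total=3.00, V=9.00; Q3=18.00, Q2=9.00; dissipated=27.000

Answer: 9.00 V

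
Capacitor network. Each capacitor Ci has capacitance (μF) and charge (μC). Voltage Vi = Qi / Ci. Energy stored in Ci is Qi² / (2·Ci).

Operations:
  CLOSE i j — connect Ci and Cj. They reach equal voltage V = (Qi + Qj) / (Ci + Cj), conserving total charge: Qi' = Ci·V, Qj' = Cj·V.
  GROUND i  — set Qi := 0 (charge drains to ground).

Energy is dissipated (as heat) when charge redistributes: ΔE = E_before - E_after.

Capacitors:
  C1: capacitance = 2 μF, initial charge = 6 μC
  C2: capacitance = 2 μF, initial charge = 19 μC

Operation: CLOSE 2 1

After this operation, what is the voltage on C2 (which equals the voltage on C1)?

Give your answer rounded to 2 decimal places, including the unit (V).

Initial: C1(2μF, Q=6μC, V=3.00V), C2(2μF, Q=19μC, V=9.50V)
Op 1: CLOSE 2-1: Q_total=25.00, C_total=4.00, V=6.25; Q2=12.50, Q1=12.50; dissipated=21.125

Answer: 6.25 V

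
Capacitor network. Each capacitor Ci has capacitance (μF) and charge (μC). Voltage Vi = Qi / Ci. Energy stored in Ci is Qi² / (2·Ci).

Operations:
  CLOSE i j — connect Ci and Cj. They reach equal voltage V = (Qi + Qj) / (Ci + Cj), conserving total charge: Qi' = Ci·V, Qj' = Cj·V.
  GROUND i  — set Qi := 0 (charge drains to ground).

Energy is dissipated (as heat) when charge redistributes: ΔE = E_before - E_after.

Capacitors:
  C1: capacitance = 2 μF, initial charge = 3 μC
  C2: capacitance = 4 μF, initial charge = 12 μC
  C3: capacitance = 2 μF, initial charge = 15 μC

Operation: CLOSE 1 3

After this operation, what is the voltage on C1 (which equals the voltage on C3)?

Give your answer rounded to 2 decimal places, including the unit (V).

Answer: 4.50 V

Derivation:
Initial: C1(2μF, Q=3μC, V=1.50V), C2(4μF, Q=12μC, V=3.00V), C3(2μF, Q=15μC, V=7.50V)
Op 1: CLOSE 1-3: Q_total=18.00, C_total=4.00, V=4.50; Q1=9.00, Q3=9.00; dissipated=18.000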